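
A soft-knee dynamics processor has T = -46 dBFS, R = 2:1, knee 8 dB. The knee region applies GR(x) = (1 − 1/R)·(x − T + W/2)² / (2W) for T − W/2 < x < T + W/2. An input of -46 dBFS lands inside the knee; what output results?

-46.5 dBFS

x − T + W/2 = -46 − (-46) + 4 = 4.
GR = (1 − 1/2) × 4² / 16 = 0.5 × 16 / 16 = 0.5 dB.
Output = -46 − 0.5 = -46.5 dBFS.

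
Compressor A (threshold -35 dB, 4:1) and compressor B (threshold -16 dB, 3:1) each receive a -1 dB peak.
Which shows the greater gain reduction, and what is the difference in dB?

A: 34 dB over, compressed to 8.5 dB over, so 25.5 dB of GR.
B: 15 dB over, compressed to 5 dB over, so 10 dB of GR.
A applies 15.5 dB more gain reduction.

A, by 15.5 dB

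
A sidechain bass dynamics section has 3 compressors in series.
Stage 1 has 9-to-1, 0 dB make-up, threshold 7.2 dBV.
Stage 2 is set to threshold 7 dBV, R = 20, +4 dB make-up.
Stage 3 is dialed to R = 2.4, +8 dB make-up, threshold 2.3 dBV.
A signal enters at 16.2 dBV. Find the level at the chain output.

Stage 1: 16.2 dBV is 9 dB over 7.2 dBV; at 9:1 that becomes 1 dB over, giving 8.2 dBV.
Stage 2: 8.2 dBV is 1.2 dB over 7 dBV; at 20:1 that becomes 0.06 dB over, giving 7.06 dBV; +4 dB make-up → 11.06 dBV.
Stage 3: overshoot 8.76 dB → 8.76/2.4 = 3.65 dB → 5.95 dBV; +8 dB make-up → 13.95 dBV.

13.95 dBV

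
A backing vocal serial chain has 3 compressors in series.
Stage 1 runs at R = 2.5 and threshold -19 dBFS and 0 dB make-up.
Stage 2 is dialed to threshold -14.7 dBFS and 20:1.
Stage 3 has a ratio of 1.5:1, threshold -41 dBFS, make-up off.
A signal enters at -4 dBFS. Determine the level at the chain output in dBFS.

-23.41 dBFS

Stage 1: -4 dBFS is 15 dB over -19 dBFS; at 2.5:1 that becomes 6 dB over, giving -13 dBFS.
Stage 2: 1.7 dB above -14.7 dBFS, reduced 20:1 to 0.085 dB above → -14.615 dBFS.
Stage 3: -14.615 dBFS is 26.385 dB over -41 dBFS; at 1.5:1 that becomes 17.59 dB over, giving -23.41 dBFS.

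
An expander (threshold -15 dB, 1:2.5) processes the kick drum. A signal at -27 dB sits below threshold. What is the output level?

Undershoot = (-15) − (-27) = 12 dB.
At 1:2.5, that expands to 30 dB under threshold.
Output = -15 − 30 = -45 dB.

-45 dB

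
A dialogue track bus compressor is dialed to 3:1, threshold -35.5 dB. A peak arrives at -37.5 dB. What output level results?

-37.5 dB is 2 dB below the -35.5 dB threshold, so no gain reduction is applied.
Output = input = -37.5 dB.

-37.5 dB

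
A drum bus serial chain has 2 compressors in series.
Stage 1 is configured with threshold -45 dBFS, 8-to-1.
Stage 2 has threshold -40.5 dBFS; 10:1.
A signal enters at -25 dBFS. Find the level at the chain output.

-42.5 dBFS

Stage 1: overshoot 20 dB → 20/8 = 2.5 dB → -42.5 dBFS.
Stage 2: -42.5 dBFS is at or below the -40.5 dBFS threshold — no compression; output -42.5 dBFS.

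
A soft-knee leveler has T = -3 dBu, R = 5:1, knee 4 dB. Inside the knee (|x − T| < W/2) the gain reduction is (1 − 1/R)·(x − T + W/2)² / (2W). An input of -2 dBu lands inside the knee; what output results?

-2.9 dBu

x − T + W/2 = -2 − (-3) + 2 = 3.
GR = (1 − 1/5) × 3² / 8 = 0.8 × 9 / 8 = 0.9 dB.
Output = -2 − 0.9 = -2.9 dBu.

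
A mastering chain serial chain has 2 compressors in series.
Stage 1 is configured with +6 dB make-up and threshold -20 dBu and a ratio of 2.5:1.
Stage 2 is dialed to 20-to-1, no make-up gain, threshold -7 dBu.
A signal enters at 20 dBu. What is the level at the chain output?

Stage 1: 40 dB above -20 dBu, reduced 2.5:1 to 16 dB above → -4 dBu; +6 dB make-up → 2 dBu.
Stage 2: 2 dBu is 9 dB over -7 dBu; at 20:1 that becomes 0.45 dB over, giving -6.55 dBu.

-6.55 dBu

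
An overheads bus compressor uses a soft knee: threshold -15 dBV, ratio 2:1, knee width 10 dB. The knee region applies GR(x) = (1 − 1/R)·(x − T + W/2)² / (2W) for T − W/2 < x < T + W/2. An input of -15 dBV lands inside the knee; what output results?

-15.625 dBV

x − T + W/2 = -15 − (-15) + 5 = 5.
GR = (1 − 1/2) × 5² / 20 = 0.5 × 25 / 20 = 0.625 dB.
Output = -15 − 0.625 = -15.625 dBV.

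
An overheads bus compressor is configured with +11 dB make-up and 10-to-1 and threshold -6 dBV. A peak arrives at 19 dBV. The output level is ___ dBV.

7.5 dBV

19 dBV sits 25 dB over threshold.
10:1 compression reduces that to 25/10 = 2.5 dB over.
That puts the output at -3.5 dBV; make-up adds 11 dB, giving 7.5 dBV.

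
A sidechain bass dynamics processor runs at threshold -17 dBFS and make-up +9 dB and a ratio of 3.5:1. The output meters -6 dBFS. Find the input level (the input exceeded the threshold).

-10 dBFS

Before make-up, the level was -6 − 9 = -15 dBFS.
The compressed level sits -15 − (-17) = 2 dB over threshold.
Before 3.5:1 compression the overshoot was 2 × 3.5 = 7 dB, so input = -17 + 7 = -10 dBFS.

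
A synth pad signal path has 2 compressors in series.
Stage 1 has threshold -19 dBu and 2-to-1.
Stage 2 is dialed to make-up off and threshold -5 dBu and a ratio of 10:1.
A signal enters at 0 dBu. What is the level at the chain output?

Stage 1: 19 dB above -19 dBu, reduced 2:1 to 9.5 dB above → -9.5 dBu.
Stage 2: below threshold (-9.5 ≤ -5); passes unchanged; output -9.5 dBu.

-9.5 dBu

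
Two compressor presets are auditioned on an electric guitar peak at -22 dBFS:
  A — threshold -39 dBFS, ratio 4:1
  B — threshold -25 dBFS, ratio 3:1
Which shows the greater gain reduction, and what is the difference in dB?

A, by 10.75 dB

A: GR = 17 − 17/4 = 12.75 dB.
B: GR = 3 − 3/3 = 2 dB.
A reduces 10.75 dB more.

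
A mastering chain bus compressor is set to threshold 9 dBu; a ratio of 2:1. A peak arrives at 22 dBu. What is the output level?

15.5 dBu

The input is 13 dB above the 9 dBu threshold.
The 13 dB excess becomes 6.5 dB after 2:1 reduction.
So the level is 9 + 6.5 = 15.5 dBu.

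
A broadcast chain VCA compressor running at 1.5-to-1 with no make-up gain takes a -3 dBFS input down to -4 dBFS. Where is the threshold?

Input is 3 dB above T (since output overshoot × R = input overshoot: (-4 − T)·1.5 = -3 − T gives T = -6 dBFS).
Check: -6 + (-3 − (-6))/1.5 = -6 + 2 = -4 dBFS. ✓

-6 dBFS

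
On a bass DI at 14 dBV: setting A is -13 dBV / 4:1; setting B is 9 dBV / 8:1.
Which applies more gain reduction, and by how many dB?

A, by 15.875 dB

A: 27 dB over, compressed to 6.75 dB over, so 20.25 dB of GR.
B: 5 dB over, compressed to 0.625 dB over, so 4.375 dB of GR.
A applies 15.875 dB more gain reduction.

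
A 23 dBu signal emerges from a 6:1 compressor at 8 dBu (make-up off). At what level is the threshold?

5 dBu

Input is 18 dB above T (since output overshoot × R = input overshoot: (8 − T)·6 = 23 − T gives T = 5 dBu).
Check: 5 + (23 − 5)/6 = 5 + 3 = 8 dBu. ✓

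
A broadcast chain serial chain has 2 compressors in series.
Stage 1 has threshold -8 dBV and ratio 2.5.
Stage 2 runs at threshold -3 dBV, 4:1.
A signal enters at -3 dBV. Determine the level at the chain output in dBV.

Stage 1: 5 dB above -8 dBV, reduced 2.5:1 to 2 dB above → -6 dBV.
Stage 2: -6 dBV ≤ -3 dBV, so stage 2 doesn't engage; output -6 dBV.

-6 dBV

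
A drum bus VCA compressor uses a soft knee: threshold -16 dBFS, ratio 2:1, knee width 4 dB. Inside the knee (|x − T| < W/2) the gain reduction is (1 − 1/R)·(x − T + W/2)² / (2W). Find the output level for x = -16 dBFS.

-16.25 dBFS

x − T + W/2 = -16 − (-16) + 2 = 2.
GR = (1 − 1/2) × 2² / 8 = 0.5 × 4 / 8 = 0.25 dB.
Output = -16 − 0.25 = -16.25 dBFS.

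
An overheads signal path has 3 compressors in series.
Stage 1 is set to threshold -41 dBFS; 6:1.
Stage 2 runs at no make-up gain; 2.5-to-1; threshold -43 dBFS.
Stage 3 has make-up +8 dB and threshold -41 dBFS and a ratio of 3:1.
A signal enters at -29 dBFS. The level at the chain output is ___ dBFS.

Stage 1: -29 dBFS is 12 dB over -41 dBFS; at 6:1 that becomes 2 dB over, giving -39 dBFS.
Stage 2: overshoot 4 dB → 4/2.5 = 1.6 dB → -41.4 dBFS.
Stage 3: -41.4 dBFS is at or below the -41 dBFS threshold — no compression; make-up brings it to -33.4 dBFS.

-33.4 dBFS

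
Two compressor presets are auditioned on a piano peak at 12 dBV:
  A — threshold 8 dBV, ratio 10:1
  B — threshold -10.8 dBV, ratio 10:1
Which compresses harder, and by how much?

A: overshoot 4 dB → output overshoot 0.4 dB → GR 3.6 dB.
B: overshoot 22.8 dB → output overshoot 2.28 dB → GR 20.52 dB.
B reduces 16.92 dB more.

B, by 16.92 dB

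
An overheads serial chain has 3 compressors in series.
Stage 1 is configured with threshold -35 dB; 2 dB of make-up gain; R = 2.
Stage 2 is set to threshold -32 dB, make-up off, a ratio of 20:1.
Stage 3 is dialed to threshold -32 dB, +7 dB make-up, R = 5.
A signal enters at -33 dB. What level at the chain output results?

Stage 1: -33 dB is 2 dB over -35 dB; at 2:1 that becomes 1 dB over, giving -34 dB; +2 dB make-up → -32 dB.
Stage 2: below threshold (-32 ≤ -32); passes unchanged; output -32 dB.
Stage 3: -32 dB is at or below the -32 dB threshold — no compression; make-up brings it to -25 dB.

-25 dB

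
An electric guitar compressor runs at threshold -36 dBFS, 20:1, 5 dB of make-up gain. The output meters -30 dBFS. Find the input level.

Remove make-up: -30 − 5 = -35 dBFS.
Post-compression overshoot = -35 − (-36) = 1 dB.
Undo the ratio: input overshoot = 1 × 20 = 20 dB, giving input = -16 dBFS.

-16 dBFS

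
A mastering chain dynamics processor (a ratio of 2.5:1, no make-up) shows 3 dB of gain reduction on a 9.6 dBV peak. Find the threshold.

4.6 dBV

Let T be the threshold. Output overshoot = (input overshoot)/R, so 6.6 − T = (9.6 − T)/2.5.
2.5·(6.6 − T) = 9.6 − T → 1.5·T = 16.5 − 9.6 = 6.9.
T = 6.9/1.5 = 4.6 dBV.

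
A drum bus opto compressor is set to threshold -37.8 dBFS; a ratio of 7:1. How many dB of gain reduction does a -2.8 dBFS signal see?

Overshoot = -2.8 − (-37.8) = 35 dB.
After 7:1 compression the overshoot becomes 35/7 = 5 dB.
GR = overshoot in − overshoot out = 35 − 5 = 30 dB.

30 dB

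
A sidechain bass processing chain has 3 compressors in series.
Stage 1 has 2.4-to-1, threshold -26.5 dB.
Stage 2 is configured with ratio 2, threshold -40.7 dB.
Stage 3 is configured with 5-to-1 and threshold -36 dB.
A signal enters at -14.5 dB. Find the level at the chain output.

Stage 1: 12 dB above -26.5 dB, reduced 2.4:1 to 5 dB above → -21.5 dB.
Stage 2: 19.2 dB above -40.7 dB, reduced 2:1 to 9.6 dB above → -31.1 dB.
Stage 3: overshoot 4.9 dB → 4.9/5 = 0.98 dB → -35.02 dB.

-35.02 dB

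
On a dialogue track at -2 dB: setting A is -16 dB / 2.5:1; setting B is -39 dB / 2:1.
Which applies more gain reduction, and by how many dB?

B, by 10.1 dB

A: GR = 14 − 14/2.5 = 8.4 dB.
B: GR = 37 − 37/2 = 18.5 dB.
B reduces 10.1 dB more.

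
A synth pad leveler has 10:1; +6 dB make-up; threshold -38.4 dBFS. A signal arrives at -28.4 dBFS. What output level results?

-28.4 dBFS sits 10 dB over threshold.
At 10:1 the overshoot is divided by 10, leaving 1 dB above threshold.
So the level is -38.4 + 1 = -37.4 dBFS; make-up adds 6 dB, giving -31.4 dBFS.

-31.4 dBFS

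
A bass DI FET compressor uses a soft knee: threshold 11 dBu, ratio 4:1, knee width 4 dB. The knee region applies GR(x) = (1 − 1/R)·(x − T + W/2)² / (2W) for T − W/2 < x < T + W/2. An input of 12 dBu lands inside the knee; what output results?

11.15625 dBu

x − T + W/2 = 12 − 11 + 2 = 3.
GR = (1 − 1/4) × 3² / 8 = 0.75 × 9 / 8 = 0.84375 dB.
Output = 12 − 0.84375 = 11.15625 dBu.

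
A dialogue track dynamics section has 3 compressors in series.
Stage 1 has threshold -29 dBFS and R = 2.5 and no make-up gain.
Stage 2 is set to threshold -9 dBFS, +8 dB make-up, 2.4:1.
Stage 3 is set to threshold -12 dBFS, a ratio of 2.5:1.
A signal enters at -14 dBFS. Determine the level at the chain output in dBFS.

Stage 1: overshoot 15 dB → 15/2.5 = 6 dB → -23 dBFS.
Stage 2: -23 dBFS ≤ -9 dBFS, so stage 2 doesn't engage; make-up brings it to -15 dBFS.
Stage 3: -15 dBFS is at or below the -12 dBFS threshold — no compression; output -15 dBFS.

-15 dBFS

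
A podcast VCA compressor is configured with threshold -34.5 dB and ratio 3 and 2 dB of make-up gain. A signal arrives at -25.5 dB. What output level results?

-29.5 dB

The input is 9 dB above the -34.5 dB threshold.
At 3:1 the overshoot is divided by 3, leaving 3 dB above threshold.
That puts the output at -31.5 dB; make-up adds 2 dB, giving -29.5 dB.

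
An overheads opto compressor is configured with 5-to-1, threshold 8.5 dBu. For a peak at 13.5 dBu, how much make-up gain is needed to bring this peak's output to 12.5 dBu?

3 dB

Without make-up, output = threshold + overshoot/5 = 8.5 + 1 = 9.5 dBu.
Gap to target: 3 dB.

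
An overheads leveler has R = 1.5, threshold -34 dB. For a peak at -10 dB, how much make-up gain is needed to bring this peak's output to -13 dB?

5 dB

The peak compresses to -34 + 24/1.5 = -18 dB.
To reach -13 dB requires -13 − (-18) = 5 dB of make-up.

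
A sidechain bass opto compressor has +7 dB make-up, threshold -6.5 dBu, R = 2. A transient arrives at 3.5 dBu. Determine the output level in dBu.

5.5 dBu

The input is 10 dB above the -6.5 dBu threshold.
At 2:1 the overshoot is divided by 2, leaving 5 dB above threshold.
That puts the output at -1.5 dBu; make-up adds 7 dB, giving 5.5 dBu.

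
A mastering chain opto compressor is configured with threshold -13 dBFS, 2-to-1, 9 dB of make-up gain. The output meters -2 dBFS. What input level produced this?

-9 dBFS

Remove make-up: -2 − 9 = -11 dBFS.
The compressed level sits -11 − (-13) = 2 dB over threshold.
Undo the ratio: input overshoot = 2 × 2 = 4 dB, giving input = -9 dBFS.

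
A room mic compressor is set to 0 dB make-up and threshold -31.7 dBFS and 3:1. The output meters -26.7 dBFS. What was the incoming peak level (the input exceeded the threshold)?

Post-compression overshoot = -26.7 − (-31.7) = 5 dB.
Input overshoot = R × output overshoot = 15 dB → input = -31.7 + 15 = -16.7 dBFS.

-16.7 dBFS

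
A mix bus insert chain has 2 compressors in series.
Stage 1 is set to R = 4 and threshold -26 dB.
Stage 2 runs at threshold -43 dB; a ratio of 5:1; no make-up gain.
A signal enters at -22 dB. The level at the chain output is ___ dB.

-39.4 dB

Stage 1: -22 dB is 4 dB over -26 dB; at 4:1 that becomes 1 dB over, giving -25 dB.
Stage 2: -25 dB is 18 dB over -43 dB; at 5:1 that becomes 3.6 dB over, giving -39.4 dB.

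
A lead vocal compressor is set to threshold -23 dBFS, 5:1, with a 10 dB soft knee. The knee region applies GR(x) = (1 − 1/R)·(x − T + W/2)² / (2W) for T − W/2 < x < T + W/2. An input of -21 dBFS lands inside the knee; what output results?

x − T + W/2 = -21 − (-23) + 5 = 7.
GR = (1 − 1/5) × 7² / 20 = 0.8 × 49 / 20 = 1.96 dB.
Output = -21 − 1.96 = -22.96 dBFS.

-22.96 dBFS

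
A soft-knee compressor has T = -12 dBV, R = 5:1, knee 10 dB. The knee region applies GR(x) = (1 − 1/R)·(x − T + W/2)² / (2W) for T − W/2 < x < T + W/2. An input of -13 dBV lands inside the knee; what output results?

-13.64 dBV

x − T + W/2 = -13 − (-12) + 5 = 4.
GR = (1 − 1/5) × 4² / 20 = 0.8 × 16 / 20 = 0.64 dB.
Output = -13 − 0.64 = -13.64 dBV.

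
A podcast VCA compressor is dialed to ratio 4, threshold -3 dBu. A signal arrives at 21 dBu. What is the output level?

3 dBu

21 dBu sits 24 dB over threshold.
4:1 compression reduces that to 24/4 = 6 dB over.
Output = -3 + 6 = 3 dBu.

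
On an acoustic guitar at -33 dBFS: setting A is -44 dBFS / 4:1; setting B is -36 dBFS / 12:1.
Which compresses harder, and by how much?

A, by 5.5 dB

A: GR = 11 − 11/4 = 8.25 dB.
B: GR = 3 − 3/12 = 2.75 dB.
A reduces 5.5 dB more.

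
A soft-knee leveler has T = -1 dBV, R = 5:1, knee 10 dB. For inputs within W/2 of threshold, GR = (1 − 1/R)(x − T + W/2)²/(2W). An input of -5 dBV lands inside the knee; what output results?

-5.04 dBV

x − T + W/2 = -5 − (-1) + 5 = 1.
GR = (1 − 1/5) × 1² / 20 = 0.8 × 1 / 20 = 0.04 dB.
Output = -5 − 0.04 = -5.04 dBV.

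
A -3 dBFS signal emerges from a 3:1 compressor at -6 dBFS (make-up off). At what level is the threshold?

Let T be the threshold. Output overshoot = (input overshoot)/R, so -6 − T = (-3 − T)/3.
3·(-6 − T) = -3 − T → 2·T = -18 − (-3) = -15.
T = -15/2 = -7.5 dBFS.

-7.5 dBFS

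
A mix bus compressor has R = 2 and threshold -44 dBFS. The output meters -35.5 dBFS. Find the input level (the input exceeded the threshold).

-27 dBFS

That's 8.5 dB above the -44 dBFS threshold.
Undo the ratio: input overshoot = 8.5 × 2 = 17 dB, giving input = -27 dBFS.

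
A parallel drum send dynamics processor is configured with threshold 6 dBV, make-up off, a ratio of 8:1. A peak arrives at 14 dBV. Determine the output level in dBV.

7 dBV

The input is 8 dB above the 6 dBV threshold.
At 8:1 the overshoot is divided by 8, leaving 1 dB above threshold.
So the level is 6 + 1 = 7 dBV.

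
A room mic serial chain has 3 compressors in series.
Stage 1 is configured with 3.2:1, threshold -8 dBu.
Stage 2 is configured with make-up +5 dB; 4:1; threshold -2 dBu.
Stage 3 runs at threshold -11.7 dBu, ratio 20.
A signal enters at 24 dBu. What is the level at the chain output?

-10.915 dBu

Stage 1: 24 dBu is 32 dB over -8 dBu; at 3.2:1 that becomes 10 dB over, giving 2 dBu.
Stage 2: overshoot 4 dB → 4/4 = 1 dB → -1 dBu; +5 dB make-up → 4 dBu.
Stage 3: overshoot 15.7 dB → 15.7/20 = 0.785 dB → -10.915 dBu.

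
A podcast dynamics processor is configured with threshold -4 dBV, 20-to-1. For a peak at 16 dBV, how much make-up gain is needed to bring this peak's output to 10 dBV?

The peak compresses to -4 + 20/20 = -3 dBV.
To reach 10 dBV requires 10 − (-3) = 13 dB of make-up.

13 dB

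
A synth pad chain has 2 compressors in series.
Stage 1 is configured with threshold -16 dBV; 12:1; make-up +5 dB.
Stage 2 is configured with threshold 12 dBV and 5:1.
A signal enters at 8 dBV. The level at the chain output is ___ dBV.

Stage 1: 8 dBV is 24 dB over -16 dBV; at 12:1 that becomes 2 dB over, giving -14 dBV; +5 dB make-up → -9 dBV.
Stage 2: -9 dBV ≤ 12 dBV, so stage 2 doesn't engage; output -9 dBV.

-9 dBV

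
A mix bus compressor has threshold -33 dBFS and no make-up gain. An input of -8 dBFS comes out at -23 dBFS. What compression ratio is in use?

2.5:1

Input overshoot = -8 − (-33) = 25 dB; output overshoot = -23 − (-33) = 10 dB.
Ratio = 25 / 10 = 2.5.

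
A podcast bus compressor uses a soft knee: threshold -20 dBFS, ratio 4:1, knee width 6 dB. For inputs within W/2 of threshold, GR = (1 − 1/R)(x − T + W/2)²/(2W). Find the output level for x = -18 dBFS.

x − T + W/2 = -18 − (-20) + 3 = 5.
GR = (1 − 1/4) × 5² / 12 = 0.75 × 25 / 12 = 1.5625 dB.
Output = -18 − 1.5625 = -19.5625 dBFS.

-19.5625 dBFS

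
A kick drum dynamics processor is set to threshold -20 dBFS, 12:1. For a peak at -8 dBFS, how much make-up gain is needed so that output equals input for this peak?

Without make-up, output = threshold + overshoot/12 = -20 + 1 = -19 dBFS.
Gap to target: 11 dB.

11 dB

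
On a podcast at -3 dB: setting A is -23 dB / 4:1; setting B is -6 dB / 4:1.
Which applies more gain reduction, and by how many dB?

A: GR = 20 − 20/4 = 15 dB.
B: GR = 3 − 3/4 = 2.25 dB.
Difference: 12.75 dB in favour of A.

A, by 12.75 dB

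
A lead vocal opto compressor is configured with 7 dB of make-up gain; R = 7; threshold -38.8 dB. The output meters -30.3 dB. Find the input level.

Remove make-up: -30.3 − 7 = -37.3 dB.
Post-compression overshoot = -37.3 − (-38.8) = 1.5 dB.
Before 7:1 compression the overshoot was 1.5 × 7 = 10.5 dB, so input = -38.8 + 10.5 = -28.3 dB.

-28.3 dB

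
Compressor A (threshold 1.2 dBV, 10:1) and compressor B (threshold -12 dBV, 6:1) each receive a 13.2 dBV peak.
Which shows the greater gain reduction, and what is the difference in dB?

A: overshoot 12 dB → output overshoot 1.2 dB → GR 10.8 dB.
B: overshoot 25.2 dB → output overshoot 4.2 dB → GR 21 dB.
B reduces 10.2 dB more.

B, by 10.2 dB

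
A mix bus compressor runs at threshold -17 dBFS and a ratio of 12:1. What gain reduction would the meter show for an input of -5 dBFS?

11 dB

The signal is 12 dB above threshold.
At 12:1, output sits 12/12 = 1 dB above threshold.
So the signal is attenuated by 12 − 1 = 11 dB.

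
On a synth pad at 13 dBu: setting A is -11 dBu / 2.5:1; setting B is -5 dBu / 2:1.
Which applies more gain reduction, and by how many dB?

A, by 5.4 dB

A: overshoot 24 dB → output overshoot 9.6 dB → GR 14.4 dB.
B: overshoot 18 dB → output overshoot 9 dB → GR 9 dB.
A reduces 5.4 dB more.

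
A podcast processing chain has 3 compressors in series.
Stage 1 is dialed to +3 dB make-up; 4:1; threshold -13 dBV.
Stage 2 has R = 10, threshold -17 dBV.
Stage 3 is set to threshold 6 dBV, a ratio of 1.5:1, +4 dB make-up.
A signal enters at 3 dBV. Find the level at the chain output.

Stage 1: overshoot 16 dB → 16/4 = 4 dB → -9 dBV; +3 dB make-up → -6 dBV.
Stage 2: 11 dB above -17 dBV, reduced 10:1 to 1.1 dB above → -15.9 dBV.
Stage 3: -15.9 dBV is at or below the 6 dBV threshold — no compression; make-up brings it to -11.9 dBV.

-11.9 dBV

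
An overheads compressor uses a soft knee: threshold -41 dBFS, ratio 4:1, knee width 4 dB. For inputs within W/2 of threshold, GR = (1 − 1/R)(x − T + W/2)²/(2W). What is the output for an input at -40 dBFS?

-40.84375 dBFS

x − T + W/2 = -40 − (-41) + 2 = 3.
GR = (1 − 1/4) × 3² / 8 = 0.75 × 9 / 8 = 0.84375 dB.
Output = -40 − 0.84375 = -40.84375 dBFS.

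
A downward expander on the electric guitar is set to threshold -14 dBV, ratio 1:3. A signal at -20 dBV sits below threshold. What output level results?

-32 dBV

Below threshold, a 1:3 expander applies gain = (3−1)×(T − x) of attenuation.
(3−1) × 6 = 12 dB, so output = -20 − 12 = -32 dBV.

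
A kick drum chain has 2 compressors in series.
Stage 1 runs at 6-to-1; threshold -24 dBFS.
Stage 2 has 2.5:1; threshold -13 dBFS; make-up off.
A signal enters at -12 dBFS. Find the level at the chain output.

Stage 1: overshoot 12 dB → 12/6 = 2 dB → -22 dBFS.
Stage 2: -22 dBFS ≤ -13 dBFS, so stage 2 doesn't engage; output -22 dBFS.

-22 dBFS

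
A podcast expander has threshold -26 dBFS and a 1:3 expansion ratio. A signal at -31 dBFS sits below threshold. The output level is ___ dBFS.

Below threshold, a 1:3 expander applies gain = (3−1)×(T − x) of attenuation.
(3−1) × 5 = 10 dB, so output = -31 − 10 = -41 dBFS.

-41 dBFS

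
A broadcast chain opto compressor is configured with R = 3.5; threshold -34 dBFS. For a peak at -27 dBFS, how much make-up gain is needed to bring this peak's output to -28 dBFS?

Without make-up, output = threshold + overshoot/3.5 = -34 + 2 = -32 dBFS.
Gap to target: 4 dB.

4 dB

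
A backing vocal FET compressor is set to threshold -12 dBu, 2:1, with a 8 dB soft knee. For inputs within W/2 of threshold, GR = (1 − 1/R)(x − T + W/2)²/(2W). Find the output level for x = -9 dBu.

x − T + W/2 = -9 − (-12) + 4 = 7.
GR = (1 − 1/2) × 7² / 16 = 0.5 × 49 / 16 = 1.53125 dB.
Output = -9 − 1.53125 = -10.53125 dBu.

-10.53125 dBu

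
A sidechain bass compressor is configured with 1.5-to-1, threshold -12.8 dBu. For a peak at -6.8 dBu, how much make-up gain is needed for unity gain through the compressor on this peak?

The peak compresses to -12.8 + 6/1.5 = -8.8 dBu.
To reach -6.8 dBu requires -6.8 − (-8.8) = 2 dB of make-up.

2 dB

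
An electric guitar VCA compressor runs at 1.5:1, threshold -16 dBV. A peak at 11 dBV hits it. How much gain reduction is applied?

9 dB

Overshoot = 11 − (-16) = 27 dB.
After 1.5:1 compression the overshoot becomes 27/1.5 = 18 dB.
GR = overshoot in − overshoot out = 27 − 18 = 9 dB.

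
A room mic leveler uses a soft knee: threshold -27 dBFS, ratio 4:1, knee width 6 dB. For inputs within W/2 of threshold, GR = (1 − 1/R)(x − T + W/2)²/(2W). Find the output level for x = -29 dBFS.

-29.0625 dBFS

x − T + W/2 = -29 − (-27) + 3 = 1.
GR = (1 − 1/4) × 1² / 12 = 0.75 × 1 / 12 = 0.0625 dB.
Output = -29 − 0.0625 = -29.0625 dBFS.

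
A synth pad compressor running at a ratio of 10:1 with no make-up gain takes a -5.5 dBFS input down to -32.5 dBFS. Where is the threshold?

-35.5 dBFS

Let T be the threshold. Output overshoot = (input overshoot)/R, so -32.5 − T = (-5.5 − T)/10.
10·(-32.5 − T) = -5.5 − T → 9·T = -325 − (-5.5) = -319.5.
T = -319.5/9 = -35.5 dBFS.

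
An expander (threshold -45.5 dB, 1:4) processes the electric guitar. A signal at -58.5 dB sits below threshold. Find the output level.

-97.5 dB

Undershoot = (-45.5) − (-58.5) = 13 dB.
At 1:4, that expands to 52 dB under threshold.
Output = -45.5 − 52 = -97.5 dB.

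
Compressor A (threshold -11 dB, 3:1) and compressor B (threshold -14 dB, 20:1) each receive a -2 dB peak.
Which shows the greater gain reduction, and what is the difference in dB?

B, by 5.4 dB

A: 9 dB over, compressed to 3 dB over, so 6 dB of GR.
B: 12 dB over, compressed to 0.6 dB over, so 11.4 dB of GR.
Difference: 5.4 dB in favour of B.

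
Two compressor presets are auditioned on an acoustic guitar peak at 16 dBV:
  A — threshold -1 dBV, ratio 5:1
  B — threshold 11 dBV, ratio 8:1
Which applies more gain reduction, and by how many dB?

A, by 9.225 dB

A: 17 dB over, compressed to 3.4 dB over, so 13.6 dB of GR.
B: 5 dB over, compressed to 0.625 dB over, so 4.375 dB of GR.
A reduces 9.225 dB more.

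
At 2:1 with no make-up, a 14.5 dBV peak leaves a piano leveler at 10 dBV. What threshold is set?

Let T be the threshold. Output overshoot = (input overshoot)/R, so 10 − T = (14.5 − T)/2.
2·(10 − T) = 14.5 − T → 1·T = 20 − 14.5 = 5.5.
T = 5.5/1 = 5.5 dBV.

5.5 dBV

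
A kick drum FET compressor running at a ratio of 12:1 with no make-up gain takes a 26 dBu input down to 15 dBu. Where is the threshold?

Gain reduction = 26 − 15 = 11 dB; output overshoot = GR / (R − 1) = 11 / 11 = 1 dB.
Threshold = output − output overshoot = 15 − 1 = 14 dBu.

14 dBu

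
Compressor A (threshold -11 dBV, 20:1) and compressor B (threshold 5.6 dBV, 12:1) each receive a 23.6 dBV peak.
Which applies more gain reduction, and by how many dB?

A, by 16.37 dB

A: 34.6 dB over, compressed to 1.73 dB over, so 32.87 dB of GR.
B: 18 dB over, compressed to 1.5 dB over, so 16.5 dB of GR.
A applies 16.37 dB more gain reduction.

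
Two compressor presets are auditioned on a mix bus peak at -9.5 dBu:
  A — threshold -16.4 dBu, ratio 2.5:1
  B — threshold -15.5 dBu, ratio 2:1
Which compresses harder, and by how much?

A, by 1.14 dB

A: overshoot 6.9 dB → output overshoot 2.76 dB → GR 4.14 dB.
B: overshoot 6 dB → output overshoot 3 dB → GR 3 dB.
Difference: 1.14 dB in favour of A.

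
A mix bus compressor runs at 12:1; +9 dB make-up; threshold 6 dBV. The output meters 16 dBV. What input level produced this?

18 dBV

Before make-up, the level was 16 − 9 = 7 dBV.
Post-compression overshoot = 7 − 6 = 1 dB.
Undo the ratio: input overshoot = 1 × 12 = 12 dB, giving input = 18 dBV.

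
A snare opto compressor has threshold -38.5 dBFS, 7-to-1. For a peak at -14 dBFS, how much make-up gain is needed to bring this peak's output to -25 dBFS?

10 dB

Without make-up, output = threshold + overshoot/7 = -38.5 + 3.5 = -35 dBFS.
Gap to target: 10 dB.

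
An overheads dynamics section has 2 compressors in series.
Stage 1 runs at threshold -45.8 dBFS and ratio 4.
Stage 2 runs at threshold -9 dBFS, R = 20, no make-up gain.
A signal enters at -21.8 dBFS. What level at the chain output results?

-39.8 dBFS

Stage 1: 24 dB above -45.8 dBFS, reduced 4:1 to 6 dB above → -39.8 dBFS.
Stage 2: -39.8 dBFS ≤ -9 dBFS, so stage 2 doesn't engage; output -39.8 dBFS.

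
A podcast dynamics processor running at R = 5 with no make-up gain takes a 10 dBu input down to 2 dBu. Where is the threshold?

Let T be the threshold. Output overshoot = (input overshoot)/R, so 2 − T = (10 − T)/5.
5·(2 − T) = 10 − T → 4·T = 10 − 10 = 0.
T = 0/4 = 0 dBu.

0 dBu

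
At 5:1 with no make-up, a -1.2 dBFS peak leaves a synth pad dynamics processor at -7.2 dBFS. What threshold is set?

-8.7 dBFS

Let T be the threshold. Output overshoot = (input overshoot)/R, so -7.2 − T = (-1.2 − T)/5.
5·(-7.2 − T) = -1.2 − T → 4·T = -36 − (-1.2) = -34.8.
T = -34.8/4 = -8.7 dBFS.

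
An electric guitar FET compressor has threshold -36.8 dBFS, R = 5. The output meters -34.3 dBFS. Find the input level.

That's 2.5 dB above the -36.8 dBFS threshold.
Before 5:1 compression the overshoot was 2.5 × 5 = 12.5 dB, so input = -36.8 + 12.5 = -24.3 dBFS.

-24.3 dBFS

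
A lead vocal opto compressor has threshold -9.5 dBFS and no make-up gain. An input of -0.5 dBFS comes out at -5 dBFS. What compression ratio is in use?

Input overshoot = -0.5 − (-9.5) = 9 dB; output overshoot = -5 − (-9.5) = 4.5 dB.
Ratio = 9 / 4.5 = 2.

2:1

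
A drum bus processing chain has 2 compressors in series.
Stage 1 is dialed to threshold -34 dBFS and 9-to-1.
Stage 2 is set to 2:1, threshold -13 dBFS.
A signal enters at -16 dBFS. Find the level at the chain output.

-32 dBFS

Stage 1: 18 dB above -34 dBFS, reduced 9:1 to 2 dB above → -32 dBFS.
Stage 2: -32 dBFS ≤ -13 dBFS, so stage 2 doesn't engage; output -32 dBFS.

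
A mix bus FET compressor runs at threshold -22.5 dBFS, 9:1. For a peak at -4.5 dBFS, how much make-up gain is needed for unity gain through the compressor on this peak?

The peak compresses to -22.5 + 18/9 = -20.5 dBFS.
To reach -4.5 dBFS requires -4.5 − (-20.5) = 16 dB of make-up.

16 dB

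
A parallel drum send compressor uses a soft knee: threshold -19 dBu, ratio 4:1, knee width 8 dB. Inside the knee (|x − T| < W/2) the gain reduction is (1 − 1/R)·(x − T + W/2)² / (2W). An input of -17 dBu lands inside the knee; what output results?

-18.6875 dBu

x − T + W/2 = -17 − (-19) + 4 = 6.
GR = (1 − 1/4) × 6² / 16 = 0.75 × 36 / 16 = 1.6875 dB.
Output = -17 − 1.6875 = -18.6875 dBu.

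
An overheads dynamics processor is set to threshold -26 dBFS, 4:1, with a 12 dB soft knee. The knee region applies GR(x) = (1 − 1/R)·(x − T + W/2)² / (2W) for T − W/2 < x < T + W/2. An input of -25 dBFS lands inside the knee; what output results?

x − T + W/2 = -25 − (-26) + 6 = 7.
GR = (1 − 1/4) × 7² / 24 = 0.75 × 49 / 24 = 1.53125 dB.
Output = -25 − 1.53125 = -26.53125 dBFS.

-26.53125 dBFS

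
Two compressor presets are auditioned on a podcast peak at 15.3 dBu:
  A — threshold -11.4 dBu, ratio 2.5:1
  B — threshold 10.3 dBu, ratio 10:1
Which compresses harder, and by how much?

A, by 11.52 dB

A: GR = 26.7 − 26.7/2.5 = 16.02 dB.
B: GR = 5 − 5/10 = 4.5 dB.
A reduces 11.52 dB more.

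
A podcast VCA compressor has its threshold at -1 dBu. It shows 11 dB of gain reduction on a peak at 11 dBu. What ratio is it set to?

12:1

Input overshoot = 11 − (-1) = 12 dB.
Output overshoot = 12 − 11 = 1 dB.
Ratio = input overshoot / output overshoot = 12 / 1 = 12.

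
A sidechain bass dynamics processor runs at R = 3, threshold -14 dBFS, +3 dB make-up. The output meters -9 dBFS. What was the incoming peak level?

-8 dBFS

Remove make-up: -9 − 3 = -12 dBFS.
Post-compression overshoot = -12 − (-14) = 2 dB.
Input overshoot = R × output overshoot = 6 dB → input = -14 + 6 = -8 dBFS.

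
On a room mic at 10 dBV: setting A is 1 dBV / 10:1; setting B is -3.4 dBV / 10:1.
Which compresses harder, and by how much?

A: overshoot 9 dB → output overshoot 0.9 dB → GR 8.1 dB.
B: overshoot 13.4 dB → output overshoot 1.34 dB → GR 12.06 dB.
B applies 3.96 dB more gain reduction.

B, by 3.96 dB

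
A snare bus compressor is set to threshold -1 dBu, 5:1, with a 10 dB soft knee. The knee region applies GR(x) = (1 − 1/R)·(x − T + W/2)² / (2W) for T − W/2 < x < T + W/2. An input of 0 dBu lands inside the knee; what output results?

x − T + W/2 = 0 − (-1) + 5 = 6.
GR = (1 − 1/5) × 6² / 20 = 0.8 × 36 / 20 = 1.44 dB.
Output = 0 − 1.44 = -1.44 dBu.

-1.44 dBu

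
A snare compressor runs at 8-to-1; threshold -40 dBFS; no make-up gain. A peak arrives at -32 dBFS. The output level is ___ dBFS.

-39 dBFS

-32 dBFS sits 8 dB over threshold.
8:1 compression reduces that to 8/8 = 1 dB over.
So the level is -40 + 1 = -39 dBFS.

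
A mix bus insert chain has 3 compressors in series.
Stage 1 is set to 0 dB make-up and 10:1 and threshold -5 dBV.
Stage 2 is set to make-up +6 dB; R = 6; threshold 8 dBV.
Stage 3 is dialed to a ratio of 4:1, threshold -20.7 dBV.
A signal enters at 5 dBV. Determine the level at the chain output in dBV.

-15.025 dBV

Stage 1: 5 dBV is 10 dB over -5 dBV; at 10:1 that becomes 1 dB over, giving -4 dBV.
Stage 2: -4 dBV ≤ 8 dBV, so stage 2 doesn't engage; make-up brings it to 2 dBV.
Stage 3: 22.7 dB above -20.7 dBV, reduced 4:1 to 5.675 dB above → -15.025 dBV.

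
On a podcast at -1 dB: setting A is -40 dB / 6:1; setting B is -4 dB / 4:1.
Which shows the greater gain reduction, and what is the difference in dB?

A, by 30.25 dB

A: GR = 39 − 39/6 = 32.5 dB.
B: GR = 3 − 3/4 = 2.25 dB.
A applies 30.25 dB more gain reduction.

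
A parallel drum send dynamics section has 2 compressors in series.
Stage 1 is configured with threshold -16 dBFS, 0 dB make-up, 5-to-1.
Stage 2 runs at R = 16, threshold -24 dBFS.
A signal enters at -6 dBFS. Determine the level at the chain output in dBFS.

-23.375 dBFS

Stage 1: 10 dB above -16 dBFS, reduced 5:1 to 2 dB above → -14 dBFS.
Stage 2: 10 dB above -24 dBFS, reduced 16:1 to 0.625 dB above → -23.375 dBFS.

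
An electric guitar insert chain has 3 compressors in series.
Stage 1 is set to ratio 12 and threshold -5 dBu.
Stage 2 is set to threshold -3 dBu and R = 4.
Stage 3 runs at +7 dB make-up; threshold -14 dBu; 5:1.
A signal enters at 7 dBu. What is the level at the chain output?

Stage 1: 12 dB above -5 dBu, reduced 12:1 to 1 dB above → -4 dBu.
Stage 2: -4 dBu ≤ -3 dBu, so stage 2 doesn't engage; output -4 dBu.
Stage 3: 10 dB above -14 dBu, reduced 5:1 to 2 dB above → -12 dBu; +7 dB make-up → -5 dBu.

-5 dBu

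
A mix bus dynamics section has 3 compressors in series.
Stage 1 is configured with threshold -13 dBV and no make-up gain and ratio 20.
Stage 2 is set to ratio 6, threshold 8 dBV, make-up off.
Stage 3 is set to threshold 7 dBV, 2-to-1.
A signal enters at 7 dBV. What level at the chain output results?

-12 dBV

Stage 1: 20 dB above -13 dBV, reduced 20:1 to 1 dB above → -12 dBV.
Stage 2: -12 dBV is at or below the 8 dBV threshold — no compression; output -12 dBV.
Stage 3: -12 dBV is at or below the 7 dBV threshold — no compression; output -12 dBV.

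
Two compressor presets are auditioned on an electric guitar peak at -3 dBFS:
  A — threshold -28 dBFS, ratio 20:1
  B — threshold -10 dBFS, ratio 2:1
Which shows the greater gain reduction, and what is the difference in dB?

A, by 20.25 dB

A: GR = 25 − 25/20 = 23.75 dB.
B: GR = 7 − 7/2 = 3.5 dB.
Difference: 20.25 dB in favour of A.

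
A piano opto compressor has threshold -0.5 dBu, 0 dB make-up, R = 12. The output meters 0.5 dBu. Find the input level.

Post-compression overshoot = 0.5 − (-0.5) = 1 dB.
Before 12:1 compression the overshoot was 1 × 12 = 12 dB, so input = -0.5 + 12 = 11.5 dBu.

11.5 dBu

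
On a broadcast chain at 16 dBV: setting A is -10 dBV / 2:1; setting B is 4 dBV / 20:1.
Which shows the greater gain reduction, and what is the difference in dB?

A, by 1.6 dB

A: 26 dB over, compressed to 13 dB over, so 13 dB of GR.
B: 12 dB over, compressed to 0.6 dB over, so 11.4 dB of GR.
A applies 1.6 dB more gain reduction.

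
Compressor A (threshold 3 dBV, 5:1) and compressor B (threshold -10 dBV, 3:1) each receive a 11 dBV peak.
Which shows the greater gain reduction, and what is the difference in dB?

A: overshoot 8 dB → output overshoot 1.6 dB → GR 6.4 dB.
B: overshoot 21 dB → output overshoot 7 dB → GR 14 dB.
B applies 7.6 dB more gain reduction.

B, by 7.6 dB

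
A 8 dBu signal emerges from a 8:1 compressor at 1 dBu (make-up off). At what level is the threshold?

0 dBu

Let T be the threshold. Output overshoot = (input overshoot)/R, so 1 − T = (8 − T)/8.
8·(1 − T) = 8 − T → 7·T = 8 − 8 = 0.
T = 0/7 = 0 dBu.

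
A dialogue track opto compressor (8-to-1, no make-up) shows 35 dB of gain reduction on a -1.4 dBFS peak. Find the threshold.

-41.4 dBFS

Let T be the threshold. Output overshoot = (input overshoot)/R, so -36.4 − T = (-1.4 − T)/8.
8·(-36.4 − T) = -1.4 − T → 7·T = -291.2 − (-1.4) = -289.8.
T = -289.8/7 = -41.4 dBFS.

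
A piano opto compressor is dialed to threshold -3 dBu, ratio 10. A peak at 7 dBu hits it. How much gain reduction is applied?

Overshoot = 7 − (-3) = 10 dB.
A 10:1 ratio leaves 1 dB of that excess.
Gain reduction = 10 − 1 = 9 dB.

9 dB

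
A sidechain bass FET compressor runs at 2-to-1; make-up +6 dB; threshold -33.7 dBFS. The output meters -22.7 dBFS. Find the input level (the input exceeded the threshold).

Before make-up, the level was -22.7 − 6 = -28.7 dBFS.
The compressed level sits -28.7 − (-33.7) = 5 dB over threshold.
Before 2:1 compression the overshoot was 5 × 2 = 10 dB, so input = -33.7 + 10 = -23.7 dBFS.

-23.7 dBFS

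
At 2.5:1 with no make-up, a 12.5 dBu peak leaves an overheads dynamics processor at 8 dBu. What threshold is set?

5 dBu

Let T be the threshold. Output overshoot = (input overshoot)/R, so 8 − T = (12.5 − T)/2.5.
2.5·(8 − T) = 12.5 − T → 1.5·T = 20 − 12.5 = 7.5.
T = 7.5/1.5 = 5 dBu.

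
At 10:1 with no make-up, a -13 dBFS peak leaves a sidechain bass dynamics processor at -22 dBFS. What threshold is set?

Input is 10 dB above T (since output overshoot × R = input overshoot: (-22 − T)·10 = -13 − T gives T = -23 dBFS).
Check: -23 + (-13 − (-23))/10 = -23 + 1 = -22 dBFS. ✓

-23 dBFS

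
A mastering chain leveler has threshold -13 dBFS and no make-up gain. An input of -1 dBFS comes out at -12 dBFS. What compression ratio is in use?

12:1

Input overshoot = -1 − (-13) = 12 dB; output overshoot = -12 − (-13) = 1 dB.
Ratio = 12 / 1 = 12.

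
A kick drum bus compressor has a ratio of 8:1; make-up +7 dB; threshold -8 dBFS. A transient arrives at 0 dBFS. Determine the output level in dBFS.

0 dBFS sits 8 dB over threshold.
At 8:1 the overshoot is divided by 8, leaving 1 dB above threshold.
Output = -8 + 1 = -7 dBFS; make-up adds 7 dB, giving 0 dBFS.

0 dBFS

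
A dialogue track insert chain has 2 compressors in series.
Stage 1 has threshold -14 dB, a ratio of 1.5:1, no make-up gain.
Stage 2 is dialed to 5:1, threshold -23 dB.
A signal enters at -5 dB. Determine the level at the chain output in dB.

Stage 1: overshoot 9 dB → 9/1.5 = 6 dB → -8 dB.
Stage 2: 15 dB above -23 dB, reduced 5:1 to 3 dB above → -20 dB.

-20 dB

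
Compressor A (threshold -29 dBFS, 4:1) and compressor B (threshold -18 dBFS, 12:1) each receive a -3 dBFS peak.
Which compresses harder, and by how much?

A: overshoot 26 dB → output overshoot 6.5 dB → GR 19.5 dB.
B: overshoot 15 dB → output overshoot 1.25 dB → GR 13.75 dB.
A reduces 5.75 dB more.

A, by 5.75 dB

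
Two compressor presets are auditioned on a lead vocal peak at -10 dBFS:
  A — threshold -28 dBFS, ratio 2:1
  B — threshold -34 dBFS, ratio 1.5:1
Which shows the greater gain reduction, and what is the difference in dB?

A, by 1 dB

A: GR = 18 − 18/2 = 9 dB.
B: GR = 24 − 24/1.5 = 8 dB.
A reduces 1 dB more.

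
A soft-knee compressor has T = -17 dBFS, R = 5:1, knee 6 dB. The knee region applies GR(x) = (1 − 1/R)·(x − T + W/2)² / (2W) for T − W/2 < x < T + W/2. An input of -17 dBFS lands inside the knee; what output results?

-17.6 dBFS

x − T + W/2 = -17 − (-17) + 3 = 3.
GR = (1 − 1/5) × 3² / 12 = 0.8 × 9 / 12 = 0.6 dB.
Output = -17 − 0.6 = -17.6 dBFS.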